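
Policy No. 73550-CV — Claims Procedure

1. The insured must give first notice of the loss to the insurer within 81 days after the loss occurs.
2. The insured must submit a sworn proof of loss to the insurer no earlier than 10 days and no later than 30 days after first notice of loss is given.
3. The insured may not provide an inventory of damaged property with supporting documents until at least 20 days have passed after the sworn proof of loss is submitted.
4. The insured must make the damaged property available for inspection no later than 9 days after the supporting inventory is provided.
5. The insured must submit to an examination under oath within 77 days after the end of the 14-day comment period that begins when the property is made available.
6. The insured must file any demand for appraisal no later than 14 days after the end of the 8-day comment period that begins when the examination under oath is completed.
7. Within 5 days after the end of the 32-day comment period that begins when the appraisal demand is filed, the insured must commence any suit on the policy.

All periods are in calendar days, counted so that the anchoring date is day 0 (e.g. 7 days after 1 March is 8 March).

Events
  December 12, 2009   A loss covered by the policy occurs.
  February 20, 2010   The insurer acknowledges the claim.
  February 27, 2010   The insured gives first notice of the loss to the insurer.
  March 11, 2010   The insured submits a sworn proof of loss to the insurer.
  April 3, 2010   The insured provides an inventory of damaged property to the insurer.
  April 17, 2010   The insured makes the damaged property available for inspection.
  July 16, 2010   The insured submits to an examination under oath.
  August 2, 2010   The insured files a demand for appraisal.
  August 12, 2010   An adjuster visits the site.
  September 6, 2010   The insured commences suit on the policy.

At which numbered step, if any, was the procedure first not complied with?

Step 4

Step 1 — counting 81 days from December 12, 2009 (when the loss occurs) gives a deadline of March 3, 2010; done February 27, 2010 — timely.
Step 2 — 10 and 30 days from February 27, 2010 (when first notice of loss is given) are March 9, 2010 and March 29, 2010 respectively; March 11, 2010 falls inside that range.
Step 3 — must wait 20 days from March 11, 2010 (when the sworn proof of loss is submitted), so not before March 31, 2010; done April 3, 2010, after the minimum wait.
Step 4 — counting 9 days from April 3, 2010 (when the supporting inventory is provided) gives a deadline of April 12, 2010; not done until April 17, 2010, 5 days after the deadline.
No need to go further; step 4 was not satisfied.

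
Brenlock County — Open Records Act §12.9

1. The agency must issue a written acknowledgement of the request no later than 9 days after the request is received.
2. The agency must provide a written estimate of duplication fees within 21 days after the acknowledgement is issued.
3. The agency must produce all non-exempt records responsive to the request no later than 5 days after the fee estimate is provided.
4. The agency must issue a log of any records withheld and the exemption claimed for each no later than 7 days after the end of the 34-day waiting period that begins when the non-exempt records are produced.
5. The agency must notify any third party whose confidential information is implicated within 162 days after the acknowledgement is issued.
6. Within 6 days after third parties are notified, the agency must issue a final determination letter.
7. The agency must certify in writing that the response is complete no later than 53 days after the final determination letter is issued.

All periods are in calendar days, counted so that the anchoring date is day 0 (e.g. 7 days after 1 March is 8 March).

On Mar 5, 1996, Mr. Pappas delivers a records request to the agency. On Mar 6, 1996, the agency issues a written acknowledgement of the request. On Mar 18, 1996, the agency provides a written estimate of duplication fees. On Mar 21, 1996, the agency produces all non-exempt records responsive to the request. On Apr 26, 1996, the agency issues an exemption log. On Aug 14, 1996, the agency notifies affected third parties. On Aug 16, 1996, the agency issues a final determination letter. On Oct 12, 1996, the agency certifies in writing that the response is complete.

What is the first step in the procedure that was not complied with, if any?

(1) due by Mar 5, 1996 + 9 days = Mar 14, 1996; done Mar 6, 1996 — timely.
(2) due by Mar 6, 1996 + 21 days = Mar 27, 1996; Mar 18, 1996 is within that limit.
(3) due by Mar 18, 1996 + 5 days = Mar 23, 1996; Mar 21, 1996 is within that limit.
(4) due by Apr 24, 1996 + 7 days = May 1, 1996; completed Apr 26, 1996, before the deadline.
(5) due by Mar 6, 1996 + 162 days = Aug 15, 1996; Aug 14, 1996 is within that limit.
(6) due by Aug 14, 1996 + 6 days = Aug 20, 1996; Aug 16, 1996 is within that limit.
(7) due by Aug 16, 1996 + 53 days = Oct 8, 1996; done Oct 12, 1996 — 4 days late.

Step 7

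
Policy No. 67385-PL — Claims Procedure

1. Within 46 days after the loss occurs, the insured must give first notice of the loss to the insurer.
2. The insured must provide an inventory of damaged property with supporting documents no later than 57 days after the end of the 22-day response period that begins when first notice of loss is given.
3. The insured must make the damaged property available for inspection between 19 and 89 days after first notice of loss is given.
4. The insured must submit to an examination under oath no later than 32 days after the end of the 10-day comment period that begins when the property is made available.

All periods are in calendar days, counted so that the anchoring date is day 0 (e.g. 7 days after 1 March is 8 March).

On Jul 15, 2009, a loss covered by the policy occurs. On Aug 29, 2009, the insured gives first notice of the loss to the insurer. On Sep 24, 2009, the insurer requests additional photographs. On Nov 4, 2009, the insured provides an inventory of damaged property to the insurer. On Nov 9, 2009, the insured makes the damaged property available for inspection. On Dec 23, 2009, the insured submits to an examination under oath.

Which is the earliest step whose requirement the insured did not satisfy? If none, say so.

Step 4

Step 1 — counting 46 days from Jul 15, 2009 (when the loss occurs) gives a deadline of Aug 30, 2009; completed Aug 29, 2009, before the deadline.
Step 2 — counting 57 days from Sep 20, 2009 (end of the 22-day response period, which began when first notice of loss is given on Aug 29, 2009) gives a deadline of Nov 16, 2009; Nov 4, 2009 is within that limit.
Step 3 — 19 and 89 days from Aug 29, 2009 (when first notice of loss is given) are Sep 17, 2009 and Nov 26, 2009 respectively; done Nov 9, 2009 — within the window.
Step 4 — counting 32 days from Nov 19, 2009 (end of the 10-day comment period, which began when the property is made available on Nov 9, 2009) gives a deadline of Dec 21, 2009; done Dec 23, 2009 — 2 days late.
The procedure was therefore not followed at step 4.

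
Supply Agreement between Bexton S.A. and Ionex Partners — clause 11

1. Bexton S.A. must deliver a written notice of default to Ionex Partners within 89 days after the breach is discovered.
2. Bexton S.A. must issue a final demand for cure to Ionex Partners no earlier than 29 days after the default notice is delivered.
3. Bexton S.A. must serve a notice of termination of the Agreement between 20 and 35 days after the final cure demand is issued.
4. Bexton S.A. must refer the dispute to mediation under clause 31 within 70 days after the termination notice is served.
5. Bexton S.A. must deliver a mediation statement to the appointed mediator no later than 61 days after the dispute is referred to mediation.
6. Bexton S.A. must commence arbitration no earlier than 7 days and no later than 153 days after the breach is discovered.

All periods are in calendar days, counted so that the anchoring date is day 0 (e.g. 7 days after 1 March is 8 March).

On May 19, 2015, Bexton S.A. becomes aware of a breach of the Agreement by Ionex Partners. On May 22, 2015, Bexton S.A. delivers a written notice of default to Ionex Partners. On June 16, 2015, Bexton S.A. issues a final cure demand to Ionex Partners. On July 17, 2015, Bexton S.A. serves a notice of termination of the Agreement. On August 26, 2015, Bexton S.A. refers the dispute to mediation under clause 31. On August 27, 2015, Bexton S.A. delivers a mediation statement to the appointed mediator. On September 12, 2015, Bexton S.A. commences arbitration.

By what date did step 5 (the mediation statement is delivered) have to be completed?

Step 5 runs from August 26, 2015, when the dispute is referred to mediation. 61 days after August 26, 2015 is October 26, 2015.

October 26, 2015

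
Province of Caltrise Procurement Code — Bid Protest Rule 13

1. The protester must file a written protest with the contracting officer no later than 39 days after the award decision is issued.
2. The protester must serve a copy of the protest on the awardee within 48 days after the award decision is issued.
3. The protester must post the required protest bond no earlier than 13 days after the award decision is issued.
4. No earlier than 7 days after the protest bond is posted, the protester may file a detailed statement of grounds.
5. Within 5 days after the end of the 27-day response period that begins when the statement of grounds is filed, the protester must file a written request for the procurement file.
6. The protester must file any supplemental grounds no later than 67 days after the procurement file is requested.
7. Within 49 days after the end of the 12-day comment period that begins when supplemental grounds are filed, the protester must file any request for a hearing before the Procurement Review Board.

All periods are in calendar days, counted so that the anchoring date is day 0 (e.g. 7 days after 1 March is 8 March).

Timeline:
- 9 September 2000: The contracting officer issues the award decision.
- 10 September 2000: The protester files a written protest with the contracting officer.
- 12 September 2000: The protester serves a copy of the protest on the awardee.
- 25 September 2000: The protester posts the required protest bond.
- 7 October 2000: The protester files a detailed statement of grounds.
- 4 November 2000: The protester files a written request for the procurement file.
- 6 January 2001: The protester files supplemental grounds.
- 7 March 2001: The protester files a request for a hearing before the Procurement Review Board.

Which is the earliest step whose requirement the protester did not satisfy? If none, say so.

Step 1 — counting 39 days from 9 September 2000 (when the award decision is issued) gives a deadline of 18 October 2000; done 10 September 2000 — timely.
Step 2 — counting 48 days from 9 September 2000 (when the award decision is issued) gives a deadline of 27 October 2000; completed 12 September 2000, before the deadline.
Step 3 — must wait 13 days from 9 September 2000 (when the award decision is issued), so not before 22 September 2000; done 25 September 2000 — permitted.
Step 4 — must wait 7 days from 25 September 2000 (when the protest bond is posted), so not before 2 October 2000; done 7 October 2000 — permitted.
Step 5 — counting 5 days from 3 November 2000 (end of the 27-day response period, which began when the statement of grounds is filed on 7 October 2000) gives a deadline of 8 November 2000; completed 4 November 2000, before the deadline.
Step 6 — counting 67 days from 4 November 2000 (when the procurement file is requested) gives a deadline of 10 January 2001; done 6 January 2001 — timely.
Step 7 — counting 49 days from 18 January 2001 (end of the 12-day comment period, which began when supplemental grounds are filed on 6 January 2001) gives a deadline of 8 March 2001; 7 March 2001 is within that limit.

None — every step was satisfied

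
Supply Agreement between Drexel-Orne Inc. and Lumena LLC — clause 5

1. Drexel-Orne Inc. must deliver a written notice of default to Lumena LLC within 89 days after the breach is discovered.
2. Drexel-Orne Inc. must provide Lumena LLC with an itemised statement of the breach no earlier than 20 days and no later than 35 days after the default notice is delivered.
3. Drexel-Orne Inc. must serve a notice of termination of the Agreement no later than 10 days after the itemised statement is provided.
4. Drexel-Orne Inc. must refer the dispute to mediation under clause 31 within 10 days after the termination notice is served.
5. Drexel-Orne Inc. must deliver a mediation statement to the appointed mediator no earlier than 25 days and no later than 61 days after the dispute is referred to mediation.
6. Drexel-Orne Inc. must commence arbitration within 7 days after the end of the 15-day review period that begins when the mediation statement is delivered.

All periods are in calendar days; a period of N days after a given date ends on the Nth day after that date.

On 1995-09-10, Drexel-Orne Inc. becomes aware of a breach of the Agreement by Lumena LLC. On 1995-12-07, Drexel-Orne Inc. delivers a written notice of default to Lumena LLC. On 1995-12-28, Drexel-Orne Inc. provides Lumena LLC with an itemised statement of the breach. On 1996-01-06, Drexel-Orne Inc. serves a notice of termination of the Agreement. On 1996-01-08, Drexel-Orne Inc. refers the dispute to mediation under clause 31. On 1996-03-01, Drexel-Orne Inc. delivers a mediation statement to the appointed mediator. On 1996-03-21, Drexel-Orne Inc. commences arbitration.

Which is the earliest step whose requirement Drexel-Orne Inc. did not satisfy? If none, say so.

Step 1: 89 days after 1995-09-10 (when the breach is discovered) is 1995-12-08; done 1995-12-07 — timely.
Step 2: the window is 20–35 days after 1995-12-07 (when the default notice is delivered), so 1995-12-27 through 1996-01-11; done 1995-12-28, which is between those dates.
Step 3: 10 days after 1995-12-28 (when the itemised statement is provided) is 1996-01-07; done 1996-01-06 — timely.
Step 4: 10 days after 1996-01-06 (when the termination notice is served) is 1996-01-16; 1996-01-08 is within that limit.
Step 5: the window is 25–61 days after 1996-01-08 (when the dispute is referred to mediation), so 1996-02-02 through 1996-03-09; done 1996-03-01, which is between those dates.
Step 6: 7 days after 1996-03-16 (end of the 15-day review period, which began when the mediation statement is delivered on 1996-03-01) is 1996-03-23; done 1996-03-21 — timely.

None — every step was satisfied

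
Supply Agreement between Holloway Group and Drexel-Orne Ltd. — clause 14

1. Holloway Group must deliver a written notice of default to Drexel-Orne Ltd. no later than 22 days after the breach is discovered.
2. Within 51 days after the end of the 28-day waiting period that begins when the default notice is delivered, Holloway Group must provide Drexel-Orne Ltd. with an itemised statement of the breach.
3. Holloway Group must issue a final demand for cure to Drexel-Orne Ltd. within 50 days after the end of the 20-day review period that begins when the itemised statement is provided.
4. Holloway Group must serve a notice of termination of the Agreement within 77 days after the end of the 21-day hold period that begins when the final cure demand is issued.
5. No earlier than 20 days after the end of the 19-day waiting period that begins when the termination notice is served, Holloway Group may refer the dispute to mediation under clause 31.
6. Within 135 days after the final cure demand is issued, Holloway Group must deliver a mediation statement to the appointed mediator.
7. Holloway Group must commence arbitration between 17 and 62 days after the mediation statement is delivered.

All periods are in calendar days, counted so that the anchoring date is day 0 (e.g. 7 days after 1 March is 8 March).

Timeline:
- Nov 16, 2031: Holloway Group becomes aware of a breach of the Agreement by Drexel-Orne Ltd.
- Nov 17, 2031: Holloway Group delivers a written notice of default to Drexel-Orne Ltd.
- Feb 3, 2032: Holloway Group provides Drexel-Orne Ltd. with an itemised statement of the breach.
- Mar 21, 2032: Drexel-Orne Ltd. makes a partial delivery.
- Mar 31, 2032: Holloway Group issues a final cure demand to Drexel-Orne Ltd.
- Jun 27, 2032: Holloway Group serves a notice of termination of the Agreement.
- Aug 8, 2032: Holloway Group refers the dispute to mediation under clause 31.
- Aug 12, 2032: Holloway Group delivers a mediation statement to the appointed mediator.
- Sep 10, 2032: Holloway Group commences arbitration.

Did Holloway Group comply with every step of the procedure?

Step 1: 22 days after Nov 16, 2031 (when the breach is discovered) is Dec 8, 2031; done Nov 17, 2031 — timely.
Step 2: 51 days after Dec 15, 2031 (end of the 28-day waiting period, which began when the default notice is delivered on Nov 17, 2031) is Feb 4, 2032; Feb 3, 2032 is within that limit.
Step 3: 50 days after Feb 23, 2032 (end of the 20-day review period, which began when the itemised statement is provided on Feb 3, 2032) is Apr 13, 2032; Mar 31, 2032 is within that limit.
Step 4: 77 days after Apr 21, 2032 (end of the 21-day hold period, which began when the final cure demand is issued on Mar 31, 2032) is Jul 7, 2032; Jun 27, 2032 is within that limit.
Step 5: the earliest permitted date is 20 days after Jul 16, 2032 (end of the 19-day waiting period, which began when the termination notice is served on Jun 27, 2032), i.e. Aug 5, 2032; done Aug 8, 2032, after the minimum wait.
Step 6: 135 days after Mar 31, 2032 (when the final cure demand is issued) is Aug 13, 2032; completed Aug 12, 2032, before the deadline.
Step 7: the window is 17–62 days after Aug 12, 2032 (when the mediation statement is delivered), so Aug 29, 2032 through Oct 13, 2032; done Sep 10, 2032 — within the window.

Yes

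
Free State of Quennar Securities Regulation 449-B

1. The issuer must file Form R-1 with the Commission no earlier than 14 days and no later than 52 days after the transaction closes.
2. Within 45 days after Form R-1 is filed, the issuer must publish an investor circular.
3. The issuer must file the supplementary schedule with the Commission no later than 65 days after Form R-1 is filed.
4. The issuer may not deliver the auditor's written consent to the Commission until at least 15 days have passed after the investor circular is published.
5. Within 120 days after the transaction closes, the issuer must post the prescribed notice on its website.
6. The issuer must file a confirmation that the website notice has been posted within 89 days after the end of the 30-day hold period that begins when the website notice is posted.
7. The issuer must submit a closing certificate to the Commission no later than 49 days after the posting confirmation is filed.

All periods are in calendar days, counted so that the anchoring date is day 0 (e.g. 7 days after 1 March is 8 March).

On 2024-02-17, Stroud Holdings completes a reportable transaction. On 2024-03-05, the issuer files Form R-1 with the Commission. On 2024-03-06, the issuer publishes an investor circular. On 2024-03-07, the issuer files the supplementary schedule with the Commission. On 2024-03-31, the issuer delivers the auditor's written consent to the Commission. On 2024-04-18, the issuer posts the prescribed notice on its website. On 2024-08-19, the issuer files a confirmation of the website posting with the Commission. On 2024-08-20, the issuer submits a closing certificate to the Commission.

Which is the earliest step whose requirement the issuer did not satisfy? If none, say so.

Step 6

Step 1 — 14 and 52 days from 2024-02-17 (when the transaction closes) are 2024-03-02 and 2024-04-09 respectively; done 2024-03-05, which is between those dates.
Step 2 — counting 45 days from 2024-03-05 (when Form R-1 is filed) gives a deadline of 2024-04-19; completed 2024-03-06, before the deadline.
Step 3 — counting 65 days from 2024-03-05 (when Form R-1 is filed) gives a deadline of 2024-05-09; done 2024-03-07 — timely.
Step 4 — must wait 15 days from 2024-03-06 (when the investor circular is published), so not before 2024-03-21; done 2024-03-31 — permitted.
Step 5 — counting 120 days from 2024-02-17 (when the transaction closes) gives a deadline of 2024-06-16; completed 2024-04-18, before the deadline.
Step 6 — counting 89 days from 2024-05-18 (end of the 30-day hold period, which began when the website notice is posted on 2024-04-18) gives a deadline of 2024-08-15; done 2024-08-19 — 4 days late.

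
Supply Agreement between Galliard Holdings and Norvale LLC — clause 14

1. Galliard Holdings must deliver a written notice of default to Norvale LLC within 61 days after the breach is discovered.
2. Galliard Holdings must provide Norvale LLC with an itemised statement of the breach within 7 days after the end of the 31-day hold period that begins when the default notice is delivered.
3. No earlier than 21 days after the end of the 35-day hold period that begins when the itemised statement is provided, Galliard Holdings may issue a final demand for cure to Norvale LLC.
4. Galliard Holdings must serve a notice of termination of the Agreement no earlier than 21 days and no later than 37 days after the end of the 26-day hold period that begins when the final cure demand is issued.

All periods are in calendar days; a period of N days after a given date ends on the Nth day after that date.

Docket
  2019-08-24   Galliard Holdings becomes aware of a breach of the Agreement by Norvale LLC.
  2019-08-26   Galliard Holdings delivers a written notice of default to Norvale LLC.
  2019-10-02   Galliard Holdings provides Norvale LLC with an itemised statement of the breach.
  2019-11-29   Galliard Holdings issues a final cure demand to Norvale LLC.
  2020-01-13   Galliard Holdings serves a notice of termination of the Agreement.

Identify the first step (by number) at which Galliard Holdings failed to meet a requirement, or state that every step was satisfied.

Step 1: 61 days after 2019-08-24 (when the breach is discovered) is 2019-10-24; done 2019-08-26 — timely.
Step 2: 7 days after 2019-09-26 (end of the 31-day hold period, which began when the default notice is delivered on 2019-08-26) is 2019-10-03; done 2019-10-02 — timely.
Step 3: the earliest permitted date is 21 days after 2019-11-06 (end of the 35-day hold period, which began when the itemised statement is provided on 2019-10-02), i.e. 2019-11-27; done 2019-11-29 — permitted.
Step 4: the window is 21–37 days after 2019-12-25 (end of the 26-day hold period, which began when the final cure demand is issued on 2019-11-29), so 2020-01-15 through 2020-01-31; 2020-01-13 is 2 days too early.
That is the first point of non-compliance.

Step 4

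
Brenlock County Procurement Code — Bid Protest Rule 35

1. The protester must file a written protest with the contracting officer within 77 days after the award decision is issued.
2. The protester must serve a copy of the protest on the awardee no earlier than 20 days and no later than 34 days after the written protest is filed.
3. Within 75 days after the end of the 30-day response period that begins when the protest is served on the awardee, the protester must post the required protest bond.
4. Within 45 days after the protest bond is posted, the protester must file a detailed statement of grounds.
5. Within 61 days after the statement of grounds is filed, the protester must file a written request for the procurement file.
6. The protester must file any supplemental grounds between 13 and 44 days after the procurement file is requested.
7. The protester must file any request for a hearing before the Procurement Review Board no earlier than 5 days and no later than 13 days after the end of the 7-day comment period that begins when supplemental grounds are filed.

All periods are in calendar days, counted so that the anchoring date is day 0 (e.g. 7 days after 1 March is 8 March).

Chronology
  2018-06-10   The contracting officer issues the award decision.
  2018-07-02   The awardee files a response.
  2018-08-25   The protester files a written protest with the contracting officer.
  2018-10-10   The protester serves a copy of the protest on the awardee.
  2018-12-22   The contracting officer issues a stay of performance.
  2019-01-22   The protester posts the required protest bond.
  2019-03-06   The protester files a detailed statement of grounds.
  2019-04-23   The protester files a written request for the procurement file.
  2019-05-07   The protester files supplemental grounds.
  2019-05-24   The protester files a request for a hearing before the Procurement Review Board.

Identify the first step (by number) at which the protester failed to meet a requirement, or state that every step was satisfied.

Step 2

Step 1 — counting 77 days from 2018-06-10 (when the award decision is issued) gives a deadline of 2018-08-26; completed 2018-08-25, before the deadline.
Step 2 — 20 and 34 days from 2018-08-25 (when the written protest is filed) are 2018-09-14 and 2018-09-28 respectively; 2018-10-10 is 12 days past the end of the window.
The procedure was therefore not followed at step 2.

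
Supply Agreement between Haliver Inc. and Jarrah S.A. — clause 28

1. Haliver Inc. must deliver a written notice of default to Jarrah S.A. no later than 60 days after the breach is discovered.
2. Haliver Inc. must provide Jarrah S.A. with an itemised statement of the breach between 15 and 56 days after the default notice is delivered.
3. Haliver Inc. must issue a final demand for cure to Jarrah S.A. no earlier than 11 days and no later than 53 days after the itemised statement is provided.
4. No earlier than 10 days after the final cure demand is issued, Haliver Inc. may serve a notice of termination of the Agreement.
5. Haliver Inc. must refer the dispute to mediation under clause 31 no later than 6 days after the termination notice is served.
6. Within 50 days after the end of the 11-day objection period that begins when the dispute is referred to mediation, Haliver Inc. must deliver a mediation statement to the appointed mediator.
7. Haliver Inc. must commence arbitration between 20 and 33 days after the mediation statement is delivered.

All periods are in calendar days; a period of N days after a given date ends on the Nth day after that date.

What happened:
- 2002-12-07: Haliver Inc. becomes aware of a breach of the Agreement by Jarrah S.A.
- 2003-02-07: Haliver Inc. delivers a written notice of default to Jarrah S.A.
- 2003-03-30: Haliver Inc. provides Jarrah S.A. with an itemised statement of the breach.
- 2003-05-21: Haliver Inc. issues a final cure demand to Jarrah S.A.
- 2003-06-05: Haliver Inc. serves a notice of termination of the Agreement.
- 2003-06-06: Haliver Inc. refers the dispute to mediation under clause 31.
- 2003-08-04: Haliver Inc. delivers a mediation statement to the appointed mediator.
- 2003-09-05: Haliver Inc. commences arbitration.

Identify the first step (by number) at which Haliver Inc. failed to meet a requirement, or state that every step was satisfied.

Step 1 — counting 60 days from 2002-12-07 (when the breach is discovered) gives a deadline of 2003-02-05; not done until 2003-02-07, 2 days after the deadline.

Step 1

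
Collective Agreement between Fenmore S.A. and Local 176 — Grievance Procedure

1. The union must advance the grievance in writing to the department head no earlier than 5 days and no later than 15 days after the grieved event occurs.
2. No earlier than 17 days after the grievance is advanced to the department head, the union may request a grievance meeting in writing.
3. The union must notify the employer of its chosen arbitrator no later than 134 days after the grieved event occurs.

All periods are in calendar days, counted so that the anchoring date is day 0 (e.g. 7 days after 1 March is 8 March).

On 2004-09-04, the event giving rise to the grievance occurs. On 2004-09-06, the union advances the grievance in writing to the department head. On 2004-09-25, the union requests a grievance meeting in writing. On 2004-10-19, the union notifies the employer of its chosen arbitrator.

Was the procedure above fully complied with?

No

(1) the permitted window runs from 2004-09-04 + 5 = 2004-09-09 to 2004-09-04 + 15 = 2004-09-19; 2004-09-06 is 3 days too early.
That is the first point of non-compliance.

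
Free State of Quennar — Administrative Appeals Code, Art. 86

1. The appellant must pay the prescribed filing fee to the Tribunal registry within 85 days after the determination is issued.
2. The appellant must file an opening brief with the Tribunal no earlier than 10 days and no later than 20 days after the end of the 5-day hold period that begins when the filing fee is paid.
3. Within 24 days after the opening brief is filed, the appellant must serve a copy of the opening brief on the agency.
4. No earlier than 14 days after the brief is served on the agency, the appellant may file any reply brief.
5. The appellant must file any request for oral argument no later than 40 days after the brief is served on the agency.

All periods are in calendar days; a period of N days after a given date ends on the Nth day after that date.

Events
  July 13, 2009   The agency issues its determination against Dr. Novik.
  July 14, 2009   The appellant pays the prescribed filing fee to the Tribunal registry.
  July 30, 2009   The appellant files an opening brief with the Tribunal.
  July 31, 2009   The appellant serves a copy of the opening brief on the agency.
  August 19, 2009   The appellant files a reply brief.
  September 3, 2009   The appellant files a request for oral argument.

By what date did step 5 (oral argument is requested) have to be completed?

September 9, 2009

Step 5 runs from July 31, 2009, when the brief is served on the agency. 40 days after July 31, 2009 is September 9, 2009.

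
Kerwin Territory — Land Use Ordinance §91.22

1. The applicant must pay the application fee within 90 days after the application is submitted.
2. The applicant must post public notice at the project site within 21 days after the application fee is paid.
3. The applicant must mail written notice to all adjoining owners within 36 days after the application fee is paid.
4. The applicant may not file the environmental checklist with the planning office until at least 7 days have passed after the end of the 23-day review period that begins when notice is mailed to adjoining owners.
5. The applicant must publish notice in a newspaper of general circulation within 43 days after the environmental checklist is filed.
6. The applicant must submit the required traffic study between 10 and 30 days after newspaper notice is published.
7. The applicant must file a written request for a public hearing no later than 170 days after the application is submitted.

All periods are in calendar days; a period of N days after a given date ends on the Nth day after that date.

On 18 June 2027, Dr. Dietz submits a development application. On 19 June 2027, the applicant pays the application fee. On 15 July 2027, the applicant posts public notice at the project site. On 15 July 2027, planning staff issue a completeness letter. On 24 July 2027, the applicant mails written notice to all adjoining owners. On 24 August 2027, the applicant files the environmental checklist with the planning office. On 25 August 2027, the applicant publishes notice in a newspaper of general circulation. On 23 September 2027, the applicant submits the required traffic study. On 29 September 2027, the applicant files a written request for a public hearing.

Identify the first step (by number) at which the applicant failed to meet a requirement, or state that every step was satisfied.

Step 2

Step 1: 90 days after 18 June 2027 (when the application is submitted) is 16 September 2027; 19 June 2027 is within that limit.
Step 2: 21 days after 19 June 2027 (when the application fee is paid) is 10 July 2027; not done until 15 July 2027, 5 days after the deadline.
That is the first point of non-compliance.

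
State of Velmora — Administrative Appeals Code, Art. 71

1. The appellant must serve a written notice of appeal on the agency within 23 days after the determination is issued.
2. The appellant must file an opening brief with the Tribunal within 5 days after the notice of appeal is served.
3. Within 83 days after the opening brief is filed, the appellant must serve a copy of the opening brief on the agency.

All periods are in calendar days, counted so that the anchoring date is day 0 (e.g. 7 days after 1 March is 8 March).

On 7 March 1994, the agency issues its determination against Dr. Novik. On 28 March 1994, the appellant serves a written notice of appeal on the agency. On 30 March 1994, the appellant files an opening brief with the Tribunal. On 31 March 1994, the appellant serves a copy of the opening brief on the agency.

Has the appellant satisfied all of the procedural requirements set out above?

(1) due by 7 March 1994 + 23 days = 30 March 1994; completed 28 March 1994, before the deadline.
(2) due by 28 March 1994 + 5 days = 2 April 1994; completed 30 March 1994, before the deadline.
(3) due by 30 March 1994 + 83 days = 21 June 1994; done 31 March 1994 — timely.

Yes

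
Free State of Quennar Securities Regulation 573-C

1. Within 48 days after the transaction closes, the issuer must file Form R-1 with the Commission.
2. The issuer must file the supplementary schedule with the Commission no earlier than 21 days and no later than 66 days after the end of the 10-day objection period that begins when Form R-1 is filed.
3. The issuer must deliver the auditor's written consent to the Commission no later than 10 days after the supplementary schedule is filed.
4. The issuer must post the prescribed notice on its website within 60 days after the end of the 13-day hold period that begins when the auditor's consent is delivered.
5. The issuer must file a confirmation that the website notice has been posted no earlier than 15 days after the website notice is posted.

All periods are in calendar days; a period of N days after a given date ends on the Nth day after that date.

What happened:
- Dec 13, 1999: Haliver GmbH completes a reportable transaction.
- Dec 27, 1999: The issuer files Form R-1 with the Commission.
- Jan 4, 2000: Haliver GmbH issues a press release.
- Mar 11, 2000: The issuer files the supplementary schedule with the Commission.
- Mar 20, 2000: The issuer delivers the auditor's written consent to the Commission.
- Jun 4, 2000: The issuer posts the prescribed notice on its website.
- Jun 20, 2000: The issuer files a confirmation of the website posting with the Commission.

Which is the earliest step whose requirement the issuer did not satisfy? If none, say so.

Step 1 — counting 48 days from Dec 13, 1999 (when the transaction closes) gives a deadline of Jan 30, 2000; completed Dec 27, 1999, before the deadline.
Step 2 — 21 and 66 days from Jan 6, 2000 (end of the 10-day objection period, which began when Form R-1 is filed on Dec 27, 1999) are Jan 27, 2000 and Mar 12, 2000 respectively; done Mar 11, 2000, which is between those dates.
Step 3 — counting 10 days from Mar 11, 2000 (when the supplementary schedule is filed) gives a deadline of Mar 21, 2000; completed Mar 20, 2000, before the deadline.
Step 4 — counting 60 days from Apr 2, 2000 (end of the 13-day hold period, which began when the auditor's consent is delivered on Mar 20, 2000) gives a deadline of Jun 1, 2000; not done until Jun 4, 2000, 3 days after the deadline.
The analysis stops there.

Step 4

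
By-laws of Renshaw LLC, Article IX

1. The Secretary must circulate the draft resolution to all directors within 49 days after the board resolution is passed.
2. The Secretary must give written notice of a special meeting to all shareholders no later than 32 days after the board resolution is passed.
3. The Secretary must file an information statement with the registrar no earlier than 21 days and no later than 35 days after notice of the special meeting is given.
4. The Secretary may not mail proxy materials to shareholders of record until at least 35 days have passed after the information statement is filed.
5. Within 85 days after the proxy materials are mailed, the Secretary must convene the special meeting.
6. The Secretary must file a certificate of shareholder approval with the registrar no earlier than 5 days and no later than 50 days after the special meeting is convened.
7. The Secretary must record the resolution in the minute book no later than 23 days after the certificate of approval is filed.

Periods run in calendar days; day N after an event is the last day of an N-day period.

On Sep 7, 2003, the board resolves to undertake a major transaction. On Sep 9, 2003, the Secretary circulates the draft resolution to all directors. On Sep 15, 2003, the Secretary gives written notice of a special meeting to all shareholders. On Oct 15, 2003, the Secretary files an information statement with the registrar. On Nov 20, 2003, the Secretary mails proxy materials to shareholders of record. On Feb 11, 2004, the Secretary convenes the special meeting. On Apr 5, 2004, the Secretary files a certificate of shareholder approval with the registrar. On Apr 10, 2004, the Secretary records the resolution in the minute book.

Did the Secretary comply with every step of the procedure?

(1) due by Sep 7, 2003 + 49 days = Oct 26, 2003; Sep 9, 2003 is within that limit.
(2) due by Sep 7, 2003 + 32 days = Oct 9, 2003; done Sep 15, 2003 — timely.
(3) the permitted window runs from Sep 15, 2003 + 21 = Oct 6, 2003 to Sep 15, 2003 + 35 = Oct 20, 2003; Oct 15, 2003 falls inside that range.
(4) permitted from Oct 15, 2003 + 35 days = Nov 19, 2003 onward; done Nov 20, 2003, after the minimum wait.
(5) due by Nov 20, 2003 + 85 days = Feb 13, 2004; done Feb 11, 2004 — timely.
(6) the permitted window runs from Feb 11, 2004 + 5 = Feb 16, 2004 to Feb 11, 2004 + 50 = Apr 1, 2004; Apr 5, 2004 is 4 days past the end of the window.
The analysis stops there.

No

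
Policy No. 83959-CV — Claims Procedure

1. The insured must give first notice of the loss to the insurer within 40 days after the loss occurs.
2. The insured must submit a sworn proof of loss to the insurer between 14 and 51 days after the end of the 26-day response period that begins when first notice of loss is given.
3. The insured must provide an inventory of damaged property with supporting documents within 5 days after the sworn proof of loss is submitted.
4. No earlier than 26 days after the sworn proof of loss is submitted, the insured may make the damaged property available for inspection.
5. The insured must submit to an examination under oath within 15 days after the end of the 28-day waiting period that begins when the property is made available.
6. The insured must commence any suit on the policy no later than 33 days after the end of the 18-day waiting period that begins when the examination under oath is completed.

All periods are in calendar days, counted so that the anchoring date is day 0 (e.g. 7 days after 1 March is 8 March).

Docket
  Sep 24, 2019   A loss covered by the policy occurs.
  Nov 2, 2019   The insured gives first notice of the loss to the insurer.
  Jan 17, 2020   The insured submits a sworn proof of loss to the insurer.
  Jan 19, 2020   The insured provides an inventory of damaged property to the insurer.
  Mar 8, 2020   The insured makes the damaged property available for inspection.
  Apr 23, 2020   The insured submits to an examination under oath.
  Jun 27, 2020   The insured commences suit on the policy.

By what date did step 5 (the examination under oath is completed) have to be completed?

The property is made available on Mar 8, 2020; the 28-day waiting period therefore ends Apr 5, 2020, and step 5 runs from that date. 15 days after Apr 5, 2020 is Apr 20, 2020.

Apr 20, 2020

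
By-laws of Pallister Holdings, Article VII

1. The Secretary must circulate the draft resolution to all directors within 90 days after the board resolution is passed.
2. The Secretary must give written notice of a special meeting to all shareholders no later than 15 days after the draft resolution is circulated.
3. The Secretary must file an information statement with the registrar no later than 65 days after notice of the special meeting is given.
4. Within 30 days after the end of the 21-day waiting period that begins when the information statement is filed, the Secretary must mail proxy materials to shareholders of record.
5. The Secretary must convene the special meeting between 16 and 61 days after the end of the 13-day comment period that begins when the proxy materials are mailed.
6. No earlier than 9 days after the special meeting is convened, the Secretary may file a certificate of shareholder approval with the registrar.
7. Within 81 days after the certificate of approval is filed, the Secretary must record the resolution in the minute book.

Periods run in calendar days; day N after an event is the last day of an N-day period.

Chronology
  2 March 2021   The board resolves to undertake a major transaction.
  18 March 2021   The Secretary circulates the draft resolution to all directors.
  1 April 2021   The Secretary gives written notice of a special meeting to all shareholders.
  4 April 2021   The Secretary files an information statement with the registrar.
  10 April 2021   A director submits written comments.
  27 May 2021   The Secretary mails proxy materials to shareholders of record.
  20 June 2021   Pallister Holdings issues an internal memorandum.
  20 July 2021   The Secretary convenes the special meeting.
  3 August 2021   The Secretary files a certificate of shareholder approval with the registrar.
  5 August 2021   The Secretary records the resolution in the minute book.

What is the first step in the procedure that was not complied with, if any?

Step 1 — counting 90 days from 2 March 2021 (when the board resolution is passed) gives a deadline of 31 May 2021; done 18 March 2021 — timely.
Step 2 — counting 15 days from 18 March 2021 (when the draft resolution is circulated) gives a deadline of 2 April 2021; 1 April 2021 is within that limit.
Step 3 — counting 65 days from 1 April 2021 (when notice of the special meeting is given) gives a deadline of 5 June 2021; done 4 April 2021 — timely.
Step 4 — counting 30 days from 25 April 2021 (end of the 21-day waiting period, which began when the information statement is filed on 4 April 2021) gives a deadline of 25 May 2021; done 27 May 2021 — 2 days late.
No need to go further; step 4 was not satisfied.

Step 4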